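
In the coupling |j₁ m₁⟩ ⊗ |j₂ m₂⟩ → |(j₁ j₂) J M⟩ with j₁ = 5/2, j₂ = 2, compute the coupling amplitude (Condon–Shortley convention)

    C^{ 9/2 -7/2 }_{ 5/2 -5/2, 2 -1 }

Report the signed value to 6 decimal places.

triangle: 0!*5!*4!/10! = 2880/3628800
(j±m)!: 0!*5!*1!*3!*1!*8! = 29030400
prefactor² = (2J+1)*Δ*N² = 230400
  k=0: +1/(0!*0!*5!*1!*0!*3!) = 1/720
Σ = 1/720  ⇒  CG² = 230400*1/720² = 4/9
CG = +√(4/9) = +0.666667

+√(4/9) ≈ +0.666667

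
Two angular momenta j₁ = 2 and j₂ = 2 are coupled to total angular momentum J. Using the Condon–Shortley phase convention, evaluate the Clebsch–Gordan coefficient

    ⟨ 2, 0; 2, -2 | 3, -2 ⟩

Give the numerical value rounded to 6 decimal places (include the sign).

√[7·1!3!3!/8! · 2!2!0!4!1!5!] = √(72)
  +(−1)^0/∏(0,1,2,0,1,3)! = 1/12  (running 1/12)
⟨..|..⟩ = √(72)·(1/12) = +0.707107

+0.707107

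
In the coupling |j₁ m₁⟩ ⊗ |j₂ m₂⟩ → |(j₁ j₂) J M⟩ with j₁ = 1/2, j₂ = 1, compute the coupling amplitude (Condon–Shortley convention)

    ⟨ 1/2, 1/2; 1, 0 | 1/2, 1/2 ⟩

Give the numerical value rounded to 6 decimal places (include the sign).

triangle: 1!·0!·1!/3! = 1/6
(j±m)!: 1!·0!·1!·1!·1!·0! = 1
prefactor² = (2J+1)·Δ·N² = 1/3
  k=0: +1/(0!·1!·0!·1!·0!·0!) = 1
Σ = 1  ⇒  CG² = 1/3·1² = 1/3
CG = +√(1/3) = +0.577350

+0.577350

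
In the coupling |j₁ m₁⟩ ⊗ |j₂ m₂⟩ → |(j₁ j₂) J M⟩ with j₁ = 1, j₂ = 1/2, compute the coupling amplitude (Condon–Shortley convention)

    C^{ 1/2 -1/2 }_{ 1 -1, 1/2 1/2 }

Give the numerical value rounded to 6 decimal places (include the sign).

-0.816497

triangle: 1!×1!×0!/3! = 1/6
(j±m)!: 0!×2!×1!×0!×0!×1! = 2
prefactor² = (2J+1)×Δ×N² = 2/3
  k=1: −1/(1!×0!×1!×0!×0!×0!) = -1
Σ = -1  ⇒  CG² = 2/3×(-1)² = 2/3
CG = −√(2/3) = -0.816497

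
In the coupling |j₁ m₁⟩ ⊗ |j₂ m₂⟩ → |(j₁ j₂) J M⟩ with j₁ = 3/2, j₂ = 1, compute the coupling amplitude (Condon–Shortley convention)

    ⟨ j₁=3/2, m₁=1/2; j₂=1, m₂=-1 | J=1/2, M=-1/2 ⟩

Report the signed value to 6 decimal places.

j₁+j₂−J=2  J+j₁−j₂=1  J−j₁+j₂=0  j₁+j₂+J+1=4
(j₁±m₁, j₂±m₂, J±M) = (2,1,0,2,0,1)
P² = 2/3
sum k=0..0:
  [0] +1/2 = 1/2
S = 1/2
C² = P²·S² = 1/6 ; C = +0.408248

+√(1/6) = +0.408248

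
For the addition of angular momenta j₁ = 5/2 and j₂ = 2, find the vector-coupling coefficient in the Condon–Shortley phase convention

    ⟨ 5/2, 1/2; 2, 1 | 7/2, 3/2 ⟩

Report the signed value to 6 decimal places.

-0.308607  (= −√(2/21))

j₁+j₂−J=1  J+j₁−j₂=4  J−j₁+j₂=3  j₁+j₂+J+1=9
(j₁±m₁, j₂±m₂, J±M) = (3,2,3,1,5,2)
P² = 384/7
sum k=0..1:
  [0] +1/24 = 1/24
  [1] −1/12 = -1/12
S = -1/24
C² = P²·S² = 2/21 ; C = -0.308607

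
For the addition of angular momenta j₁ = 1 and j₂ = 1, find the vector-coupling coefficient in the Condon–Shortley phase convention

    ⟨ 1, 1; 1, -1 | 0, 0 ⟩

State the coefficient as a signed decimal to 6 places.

j₁+j₂−J=2  J+j₁−j₂=0  J−j₁+j₂=0  j₁+j₂+J+1=3
(j₁±m₁, j₂±m₂, J±M) = (2,0,0,2,0,0)
P² = 4/3
sum k=0..0:
  [0] +1/2 = 1/2
S = 1/2
C² = P²·S² = 1/3 ; C = +0.577350

+√(1/3) = +0.577350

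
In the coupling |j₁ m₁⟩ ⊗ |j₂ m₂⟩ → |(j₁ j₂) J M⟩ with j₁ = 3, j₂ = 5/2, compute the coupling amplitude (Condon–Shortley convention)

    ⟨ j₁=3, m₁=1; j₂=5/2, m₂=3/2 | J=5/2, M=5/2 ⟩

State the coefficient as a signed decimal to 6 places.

+0.534522

√[6·3!3!2!/9! · 4!2!4!1!5!0!] = √(1152/7)
  +(−1)^2/∏(2,1,0,2,3,0)! = 1/24  (running 1/24)
⟨..|..⟩ = √(1152/7)·(1/24) = +0.534522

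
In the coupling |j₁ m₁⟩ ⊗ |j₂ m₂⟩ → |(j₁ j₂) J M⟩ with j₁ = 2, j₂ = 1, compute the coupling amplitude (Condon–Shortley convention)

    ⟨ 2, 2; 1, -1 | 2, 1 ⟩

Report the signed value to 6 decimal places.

+0.577350

√[5·1!3!1!/6! · 4!0!0!2!3!1!] = √(12)
  +(−1)^0/∏(0,1,0,0,3,1)! = 1/6  (running 1/6)
⟨..|..⟩ = √(12)·(1/6) = +0.577350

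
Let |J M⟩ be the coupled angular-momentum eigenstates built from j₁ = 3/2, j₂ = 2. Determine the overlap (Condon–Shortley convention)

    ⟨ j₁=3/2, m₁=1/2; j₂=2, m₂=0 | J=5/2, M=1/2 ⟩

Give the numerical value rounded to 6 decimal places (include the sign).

triangle: 1!·2!·3!/7! = 12/5040
(j±m)!: 2!·1!·2!·2!·3!·2! = 96
prefactor² = (2J+1)·Δ·N² = 48/35
  k=0: +1/(0!·1!·1!·2!·1!·1!) = 1/2
  k=1: −1/(1!·0!·0!·1!·2!·2!) = -1/4
Σ = 1/4  ⇒  CG² = 48/35·1/4² = 3/35
CG = +√(3/35) = +0.292770

+√(3/35) ≈ +0.292770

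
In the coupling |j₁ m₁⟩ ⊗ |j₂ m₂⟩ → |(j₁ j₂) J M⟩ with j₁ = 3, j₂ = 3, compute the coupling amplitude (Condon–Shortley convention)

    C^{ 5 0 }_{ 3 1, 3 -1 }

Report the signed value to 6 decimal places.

triangle: 1!*5!*5!/12! = 14400/479001600
(j±m)!: 4!*2!*2!*4!*5!*5! = 33177600
prefactor² = (2J+1)*Δ*N² = 76800/7
  k=0: +1/(0!*1!*2!*2!*3!*3!) = 1/144
  k=1: −1/(1!*0!*1!*1!*4!*4!) = -1/576
Σ = 1/192  ⇒  CG² = 76800/7*1/192² = 25/84
CG = +√(25/84) = +0.545545

+√(25/84) = +0.545545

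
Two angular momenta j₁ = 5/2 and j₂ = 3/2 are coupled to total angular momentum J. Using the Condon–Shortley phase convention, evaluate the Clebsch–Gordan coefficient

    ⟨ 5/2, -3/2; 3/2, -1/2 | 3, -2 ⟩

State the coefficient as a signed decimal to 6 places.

−√(1/12) = -0.288675

j₁+j₂−J=1  J+j₁−j₂=4  J−j₁+j₂=2  j₁+j₂+J+1=8
(j₁±m₁, j₂±m₂, J±M) = (1,4,1,2,1,5)
P² = 48
sum k=0..1:
  [0] +1/24 = 1/24
  [1] −1/12 = -1/12
S = -1/24
C² = P²·S² = 1/12 ; C = -0.288675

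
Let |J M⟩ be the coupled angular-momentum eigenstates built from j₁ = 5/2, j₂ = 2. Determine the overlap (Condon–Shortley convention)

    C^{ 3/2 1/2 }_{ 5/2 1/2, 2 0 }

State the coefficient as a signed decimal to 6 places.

√[4·3!2!1!/7! · 3!2!2!2!2!1!] = √(32/35)
  +(−1)^1/∏(1,2,1,1,1,0)! = -1/2  (running -1/2)
  +(−1)^2/∏(2,1,0,0,2,1)! = 1/4  (running -1/4)
⟨..|..⟩ = √(32/35)·(-1/4) = -0.239046

-0.239046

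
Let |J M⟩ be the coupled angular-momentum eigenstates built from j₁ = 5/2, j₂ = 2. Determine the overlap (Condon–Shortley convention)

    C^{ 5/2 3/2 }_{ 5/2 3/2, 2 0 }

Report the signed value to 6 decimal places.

triangle: 2!·3!·2!/8! = 24/40320
(j±m)!: 4!·1!·2!·2!·4!·1! = 2304
prefactor² = (2J+1)·Δ·N² = 288/35
  k=0: +1/(0!·2!·1!·2!·2!·0!) = 1/8
  k=1: −1/(1!·1!·0!·1!·3!·1!) = -1/6
Σ = -1/24  ⇒  CG² = 288/35·(-1/24)² = 1/70
CG = −√(1/70) = -0.119523

-0.119523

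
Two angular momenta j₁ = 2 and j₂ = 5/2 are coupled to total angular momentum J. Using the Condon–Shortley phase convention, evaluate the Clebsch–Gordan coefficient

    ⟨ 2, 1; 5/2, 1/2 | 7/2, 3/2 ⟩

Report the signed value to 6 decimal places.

+0.308607

√[8·1!3!4!/9! · 3!1!3!2!5!2!] = √(384/7)
  +(−1)^0/∏(0,1,1,3,2,1)! = 1/12  (running 1/12)
  +(−1)^1/∏(1,0,0,2,3,2)! = -1/24  (running 1/24)
⟨..|..⟩ = √(384/7)·(1/24) = +0.308607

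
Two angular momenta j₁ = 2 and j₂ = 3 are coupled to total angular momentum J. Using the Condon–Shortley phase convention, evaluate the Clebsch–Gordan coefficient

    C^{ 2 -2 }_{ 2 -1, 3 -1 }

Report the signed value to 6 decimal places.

triangle: 3!×1!×3!/8! = 36/40320
(j±m)!: 1!×3!×2!×4!×0!×4! = 6912
prefactor² = (2J+1)×Δ×N² = 216/7
  k=2: +1/(2!×1!×1!×0!×0!×3!) = 1/12
Σ = 1/12  ⇒  CG² = 216/7×1/12² = 3/14
CG = +√(3/14) = +0.462910

+0.462910  (= +√(3/14))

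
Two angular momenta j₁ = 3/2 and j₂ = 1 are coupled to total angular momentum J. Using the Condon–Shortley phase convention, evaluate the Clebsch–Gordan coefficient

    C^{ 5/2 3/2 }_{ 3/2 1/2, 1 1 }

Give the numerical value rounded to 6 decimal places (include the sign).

triangle: 0!×3!×2!/6! = 12/720
(j±m)!: 2!×1!×2!×0!×4!×1! = 96
prefactor² = (2J+1)×Δ×N² = 48/5
  k=0: +1/(0!×0!×1!×2!×2!×0!) = 1/4
Σ = 1/4  ⇒  CG² = 48/5×1/4² = 3/5
CG = +√(3/5) = +0.774597

+0.774597  (= +√(3/5))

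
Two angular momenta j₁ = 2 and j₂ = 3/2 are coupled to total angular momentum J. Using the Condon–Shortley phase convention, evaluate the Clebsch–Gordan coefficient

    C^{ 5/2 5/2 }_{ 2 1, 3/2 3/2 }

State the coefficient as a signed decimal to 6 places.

triangle: 1!·3!·2!/7! = 12/5040
(j±m)!: 3!·1!·3!·0!·5!·0! = 4320
prefactor² = (2J+1)·Δ·N² = 432/7
  k=1: −1/(1!·0!·0!·2!·3!·0!) = -1/12
Σ = -1/12  ⇒  CG² = 432/7·(-1/12)² = 3/7
CG = −√(3/7) = -0.654654

-0.654654  (= −√(3/7))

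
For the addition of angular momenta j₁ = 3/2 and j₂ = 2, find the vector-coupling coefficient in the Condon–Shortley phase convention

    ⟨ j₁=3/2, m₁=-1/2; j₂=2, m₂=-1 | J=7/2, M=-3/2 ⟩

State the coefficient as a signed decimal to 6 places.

j₁+j₂−J=0  J+j₁−j₂=3  J−j₁+j₂=4  j₁+j₂+J+1=8
(j₁±m₁, j₂±m₂, J±M) = (1,2,1,3,2,5)
P² = 576/7
sum k=0..0:
  [0] +1/12 = 1/12
S = 1/12
C² = P²·S² = 4/7 ; C = +0.755929

+0.755929  (= +√(4/7))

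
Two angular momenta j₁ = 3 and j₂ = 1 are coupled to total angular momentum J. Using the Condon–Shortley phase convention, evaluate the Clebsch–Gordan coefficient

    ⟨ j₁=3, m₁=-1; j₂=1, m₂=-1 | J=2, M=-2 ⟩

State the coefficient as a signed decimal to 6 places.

triangle: 2!*4!*0!/7! = 48/5040
(j±m)!: 2!*4!*0!*2!*0!*4! = 2304
prefactor² = (2J+1)*Δ*N² = 768/7
  k=0: +1/(0!*2!*4!*0!*0!*0!) = 1/48
Σ = 1/48  ⇒  CG² = 768/7*1/48² = 1/21
CG = +√(1/21) = +0.218218

+0.218218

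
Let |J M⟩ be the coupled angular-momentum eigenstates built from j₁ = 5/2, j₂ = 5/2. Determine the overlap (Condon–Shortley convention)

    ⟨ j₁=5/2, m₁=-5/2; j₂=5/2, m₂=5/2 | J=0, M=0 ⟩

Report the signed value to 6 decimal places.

√[1·5!0!0!/6! · 0!5!5!0!0!0!] = √(2400)
  +(−1)^5/∏(5,0,0,0,0,0)! = -1/120  (running -1/120)
⟨..|..⟩ = √(2400)·(-1/120) = -0.408248

-0.408248  (= −√(1/6))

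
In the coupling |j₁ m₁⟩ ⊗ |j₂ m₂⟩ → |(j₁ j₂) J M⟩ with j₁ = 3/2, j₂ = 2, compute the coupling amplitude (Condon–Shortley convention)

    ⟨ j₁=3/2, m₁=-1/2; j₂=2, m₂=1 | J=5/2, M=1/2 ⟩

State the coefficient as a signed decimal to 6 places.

−√(5/14) ≈ -0.597614

√[6·1!2!3!/7! · 1!2!3!1!3!2!] = √(72/35)
  +(−1)^0/∏(0,1,2,3,0,0)! = 1/12  (running 1/12)
  +(−1)^1/∏(1,0,1,2,1,1)! = -1/2  (running -5/12)
⟨..|..⟩ = √(72/35)·(-5/12) = -0.597614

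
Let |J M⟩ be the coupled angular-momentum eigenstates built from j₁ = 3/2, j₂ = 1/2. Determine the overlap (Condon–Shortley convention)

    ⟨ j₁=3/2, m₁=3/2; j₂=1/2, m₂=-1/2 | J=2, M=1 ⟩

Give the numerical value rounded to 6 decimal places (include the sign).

+√(1/4) = +0.500000

j₁+j₂−J=0  J+j₁−j₂=3  J−j₁+j₂=1  j₁+j₂+J+1=5
(j₁±m₁, j₂±m₂, J±M) = (3,0,0,1,3,1)
P² = 9
sum k=0..0:
  [0] +1/6 = 1/6
S = 1/6
C² = P²·S² = 1/4 ; C = +0.500000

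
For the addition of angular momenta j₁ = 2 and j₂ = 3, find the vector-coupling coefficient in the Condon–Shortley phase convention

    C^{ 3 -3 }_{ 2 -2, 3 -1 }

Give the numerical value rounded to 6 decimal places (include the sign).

+0.408248  (= +√(1/6))

triangle: 2!*2!*4!/9! = 96/362880
(j±m)!: 0!*4!*2!*4!*0!*6! = 829440
prefactor² = (2J+1)*Δ*N² = 1536
  k=2: +1/(2!*0!*2!*0!*0!*4!) = 1/96
Σ = 1/96  ⇒  CG² = 1536*1/96² = 1/6
CG = +√(1/6) = +0.408248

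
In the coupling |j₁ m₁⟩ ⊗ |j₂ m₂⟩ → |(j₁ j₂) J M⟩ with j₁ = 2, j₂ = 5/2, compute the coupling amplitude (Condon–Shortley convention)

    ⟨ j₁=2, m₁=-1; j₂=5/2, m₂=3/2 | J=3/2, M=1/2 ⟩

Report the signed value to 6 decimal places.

triangle: 3!*1!*2!/7! = 12/5040
(j±m)!: 1!*3!*4!*1!*2!*1! = 288
prefactor² = (2J+1)*Δ*N² = 96/35
  k=2: +1/(2!*1!*1!*2!*0!*0!) = 1/4
  k=3: −1/(3!*0!*0!*1!*1!*1!) = -1/6
Σ = 1/12  ⇒  CG² = 96/35*1/12² = 2/105
CG = +√(2/105) = +0.138013

+√(2/105) ≈ +0.138013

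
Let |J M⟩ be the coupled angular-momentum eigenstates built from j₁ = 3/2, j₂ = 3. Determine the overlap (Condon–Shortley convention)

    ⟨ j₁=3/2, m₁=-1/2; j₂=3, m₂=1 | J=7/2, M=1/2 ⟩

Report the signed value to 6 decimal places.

−√(2/7) = -0.534522

triangle: 1!×2!×5!/9! = 240/362880
(j±m)!: 1!×2!×4!×2!×4!×3! = 13824
prefactor² = (2J+1)×Δ×N² = 512/7
  k=0: +1/(0!×1!×2!×4!×0!×1!) = 1/48
  k=1: −1/(1!×0!×1!×3!×1!×2!) = -1/12
Σ = -1/16  ⇒  CG² = 512/7×(-1/16)² = 2/7
CG = −√(2/7) = -0.534522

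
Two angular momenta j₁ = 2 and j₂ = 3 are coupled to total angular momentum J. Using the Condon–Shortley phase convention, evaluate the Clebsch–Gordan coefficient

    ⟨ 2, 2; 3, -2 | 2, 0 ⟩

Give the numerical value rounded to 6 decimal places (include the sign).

+√(5/14) ≈ +0.597614

j₁+j₂−J=3  J+j₁−j₂=1  J−j₁+j₂=3  j₁+j₂+J+1=8
(j₁±m₁, j₂±m₂, J±M) = (4,0,1,5,2,2)
P² = 360/7
sum k=0..0:
  [0] +1/12 = 1/12
S = 1/12
C² = P²·S² = 5/14 ; C = +0.597614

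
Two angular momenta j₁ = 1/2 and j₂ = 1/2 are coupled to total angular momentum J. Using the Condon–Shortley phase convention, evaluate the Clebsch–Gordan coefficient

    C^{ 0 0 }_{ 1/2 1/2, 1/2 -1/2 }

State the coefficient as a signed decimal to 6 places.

j₁+j₂−J=1  J+j₁−j₂=0  J−j₁+j₂=0  j₁+j₂+J+1=2
(j₁±m₁, j₂±m₂, J±M) = (1,0,0,1,0,0)
P² = 1/2
sum k=0..0:
  [0] +1/1 = 1
S = 1
C² = P²·S² = 1/2 ; C = +0.707107

+0.707107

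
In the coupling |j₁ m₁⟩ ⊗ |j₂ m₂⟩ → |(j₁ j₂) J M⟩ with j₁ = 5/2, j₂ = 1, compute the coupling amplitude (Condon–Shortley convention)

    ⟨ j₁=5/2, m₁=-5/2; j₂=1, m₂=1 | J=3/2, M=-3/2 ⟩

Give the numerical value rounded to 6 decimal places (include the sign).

+√(2/3) = +0.816497

triangle: 2!*3!*0!/6! = 12/720
(j±m)!: 0!*5!*2!*0!*0!*3! = 1440
prefactor² = (2J+1)*Δ*N² = 96
  k=2: +1/(2!*0!*3!*0!*0!*0!) = 1/12
Σ = 1/12  ⇒  CG² = 96*1/12² = 2/3
CG = +√(2/3) = +0.816497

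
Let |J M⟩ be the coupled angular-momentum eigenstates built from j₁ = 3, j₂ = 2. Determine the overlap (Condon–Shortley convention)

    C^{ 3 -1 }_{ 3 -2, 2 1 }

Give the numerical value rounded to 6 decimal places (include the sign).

j₁+j₂−J=2  J+j₁−j₂=4  J−j₁+j₂=2  j₁+j₂+J+1=9
(j₁±m₁, j₂±m₂, J±M) = (1,5,3,1,2,4)
P² = 64
sum k=1..2:
  [1] −1/48 = -1/48
  [2] +1/12 = 1/12
S = 1/16
C² = P²·S² = 1/4 ; C = +0.500000

+√(1/4) ≈ +0.500000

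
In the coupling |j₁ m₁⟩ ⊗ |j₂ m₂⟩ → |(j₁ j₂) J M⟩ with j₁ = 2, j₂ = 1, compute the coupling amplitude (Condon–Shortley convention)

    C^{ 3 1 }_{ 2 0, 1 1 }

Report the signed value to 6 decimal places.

+0.632456

triangle: 0!*4!*2!/7! = 48/5040
(j±m)!: 2!*2!*2!*0!*4!*2! = 384
prefactor² = (2J+1)*Δ*N² = 128/5
  k=0: +1/(0!*0!*2!*2!*2!*0!) = 1/8
Σ = 1/8  ⇒  CG² = 128/5*1/8² = 2/5
CG = +√(2/5) = +0.632456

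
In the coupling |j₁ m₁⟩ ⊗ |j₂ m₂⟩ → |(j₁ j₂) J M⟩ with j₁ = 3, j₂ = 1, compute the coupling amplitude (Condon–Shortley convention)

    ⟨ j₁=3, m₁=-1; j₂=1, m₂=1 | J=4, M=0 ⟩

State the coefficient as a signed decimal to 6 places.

j₁+j₂−J=0  J+j₁−j₂=6  J−j₁+j₂=2  j₁+j₂+J+1=9
(j₁±m₁, j₂±m₂, J±M) = (2,4,2,0,4,4)
P² = 13824/7
sum k=0..0:
  [0] +1/96 = 1/96
S = 1/96
C² = P²·S² = 3/14 ; C = +0.462910

+√(3/14) ≈ +0.462910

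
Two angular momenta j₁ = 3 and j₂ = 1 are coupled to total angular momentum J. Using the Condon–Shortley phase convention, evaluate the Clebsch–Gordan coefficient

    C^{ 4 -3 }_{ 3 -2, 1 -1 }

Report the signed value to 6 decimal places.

j₁+j₂−J=0  J+j₁−j₂=6  J−j₁+j₂=2  j₁+j₂+J+1=9
(j₁±m₁, j₂±m₂, J±M) = (1,5,0,2,1,7)
P² = 43200
sum k=0..0:
  [0] +1/240 = 1/240
S = 1/240
C² = P²·S² = 3/4 ; C = +0.866025

+√(3/4) = +0.866025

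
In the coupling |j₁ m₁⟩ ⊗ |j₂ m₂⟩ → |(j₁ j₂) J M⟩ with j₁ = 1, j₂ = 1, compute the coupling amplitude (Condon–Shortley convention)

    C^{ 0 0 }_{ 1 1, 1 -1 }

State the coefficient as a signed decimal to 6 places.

+0.577350

√[1·2!0!0!/3! · 2!0!0!2!0!0!] = √(4/3)
  +(−1)^0/∏(0,2,0,0,0,0)! = 1/2  (running 1/2)
⟨..|..⟩ = √(4/3)·(1/2) = +0.577350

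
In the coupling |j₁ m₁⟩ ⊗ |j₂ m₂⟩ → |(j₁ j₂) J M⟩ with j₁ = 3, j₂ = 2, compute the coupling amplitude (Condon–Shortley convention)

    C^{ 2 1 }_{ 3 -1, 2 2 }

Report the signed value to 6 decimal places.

√[5·3!3!1!/8! · 2!4!4!0!3!1!] = √(216/7)
  +(−1)^3/∏(3,0,1,1,2,0)! = -1/12  (running -1/12)
⟨..|..⟩ = √(216/7)·(-1/12) = -0.462910

−√(3/14) ≈ -0.462910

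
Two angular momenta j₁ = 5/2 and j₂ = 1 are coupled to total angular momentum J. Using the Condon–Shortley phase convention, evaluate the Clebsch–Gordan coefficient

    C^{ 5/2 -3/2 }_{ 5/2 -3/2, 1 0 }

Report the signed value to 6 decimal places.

−√(9/35) ≈ -0.507093

√[6·1!4!1!/7! · 1!4!1!1!1!4!] = √(576/35)
  +(−1)^0/∏(0,1,4,1,0,0)! = 1/24  (running 1/24)
  +(−1)^1/∏(1,0,3,0,1,1)! = -1/6  (running -1/8)
⟨..|..⟩ = √(576/35)·(-1/8) = -0.507093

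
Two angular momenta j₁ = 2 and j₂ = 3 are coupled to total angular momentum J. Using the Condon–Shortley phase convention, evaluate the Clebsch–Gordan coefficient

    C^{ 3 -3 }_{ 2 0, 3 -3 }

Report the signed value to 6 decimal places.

triangle: 2!×2!×4!/9! = 96/362880
(j±m)!: 2!×2!×0!×6!×0!×6! = 2073600
prefactor² = (2J+1)×Δ×N² = 3840
  k=0: +1/(0!×2!×2!×0!×0!×4!) = 1/96
Σ = 1/96  ⇒  CG² = 3840×1/96² = 5/12
CG = +√(5/12) = +0.645497

+0.645497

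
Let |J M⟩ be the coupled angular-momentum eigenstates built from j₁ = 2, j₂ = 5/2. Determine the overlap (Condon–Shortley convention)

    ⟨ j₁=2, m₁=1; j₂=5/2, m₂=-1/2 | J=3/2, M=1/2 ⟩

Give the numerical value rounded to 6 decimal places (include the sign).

-0.487950

triangle: 3!×1!×2!/7! = 12/5040
(j±m)!: 3!×1!×2!×3!×2!×1! = 144
prefactor² = (2J+1)×Δ×N² = 48/35
  k=0: +1/(0!×3!×1!×2!×0!×0!) = 1/12
  k=1: −1/(1!×2!×0!×1!×1!×1!) = -1/2
Σ = -5/12  ⇒  CG² = 48/35×(-5/12)² = 5/21
CG = −√(5/21) = -0.487950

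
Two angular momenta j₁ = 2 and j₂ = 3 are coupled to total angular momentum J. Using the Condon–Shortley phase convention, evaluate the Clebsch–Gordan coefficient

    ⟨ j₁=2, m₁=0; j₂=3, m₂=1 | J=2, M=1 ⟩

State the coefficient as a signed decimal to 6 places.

+0.377964

j₁+j₂−J=3  J+j₁−j₂=1  J−j₁+j₂=3  j₁+j₂+J+1=8
(j₁±m₁, j₂±m₂, J±M) = (2,2,4,2,3,1)
P² = 36/7
sum k=1..2:
  [1] −1/12 = -1/12
  [2] +1/4 = 1/4
S = 1/6
C² = P²·S² = 1/7 ; C = +0.377964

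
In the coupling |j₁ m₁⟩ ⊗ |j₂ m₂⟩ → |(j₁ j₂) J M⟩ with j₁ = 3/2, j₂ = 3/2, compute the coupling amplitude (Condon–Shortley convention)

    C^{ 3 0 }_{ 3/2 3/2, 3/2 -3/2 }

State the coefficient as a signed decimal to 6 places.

+√(1/20) ≈ +0.223607

j₁+j₂−J=0  J+j₁−j₂=3  J−j₁+j₂=3  j₁+j₂+J+1=7
(j₁±m₁, j₂±m₂, J±M) = (3,0,0,3,3,3)
P² = 324/5
sum k=0..0:
  [0] +1/36 = 1/36
S = 1/36
C² = P²·S² = 1/20 ; C = +0.223607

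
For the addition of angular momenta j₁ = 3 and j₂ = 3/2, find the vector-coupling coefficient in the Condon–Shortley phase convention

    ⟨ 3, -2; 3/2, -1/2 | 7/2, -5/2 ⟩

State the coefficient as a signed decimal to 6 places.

−√(1/7) ≈ -0.377964

√[8·1!5!2!/9! · 1!5!1!2!1!6!] = √(6400/7)
  +(−1)^0/∏(0,1,5,1,0,1)! = 1/120  (running 1/120)
  +(−1)^1/∏(1,0,4,0,1,2)! = -1/48  (running -1/80)
⟨..|..⟩ = √(6400/7)·(-1/80) = -0.377964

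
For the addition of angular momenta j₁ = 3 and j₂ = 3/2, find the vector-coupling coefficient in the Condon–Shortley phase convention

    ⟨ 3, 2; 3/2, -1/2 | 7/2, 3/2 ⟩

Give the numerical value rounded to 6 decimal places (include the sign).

j₁+j₂−J=1  J+j₁−j₂=5  J−j₁+j₂=2  j₁+j₂+J+1=9
(j₁±m₁, j₂±m₂, J±M) = (5,1,1,2,5,2)
P² = 6400/21
sum k=0..1:
  [0] +1/24 = 1/24
  [1] −1/240 = -1/240
S = 3/80
C² = P²·S² = 3/7 ; C = +0.654654

+0.654654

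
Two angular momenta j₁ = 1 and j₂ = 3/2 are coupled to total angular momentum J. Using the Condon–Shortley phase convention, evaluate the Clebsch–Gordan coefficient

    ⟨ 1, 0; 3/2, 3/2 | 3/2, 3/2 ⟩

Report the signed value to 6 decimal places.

−√(3/5) ≈ -0.774597

√[4·1!1!2!/5! · 1!1!3!0!3!0!] = √(12/5)
  +(−1)^1/∏(1,0,0,2,1,0)! = -1/2  (running -1/2)
⟨..|..⟩ = √(12/5)·(-1/2) = -0.774597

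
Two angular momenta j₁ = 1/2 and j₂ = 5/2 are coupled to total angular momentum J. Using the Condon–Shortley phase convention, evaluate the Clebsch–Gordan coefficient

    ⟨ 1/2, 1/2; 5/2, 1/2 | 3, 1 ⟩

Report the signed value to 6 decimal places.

+0.816497

triangle: 0!*1!*5!/7! = 120/5040
(j±m)!: 1!*0!*3!*2!*4!*2! = 576
prefactor² = (2J+1)*Δ*N² = 96
  k=0: +1/(0!*0!*0!*3!*1!*2!) = 1/12
Σ = 1/12  ⇒  CG² = 96*1/12² = 2/3
CG = +√(2/3) = +0.816497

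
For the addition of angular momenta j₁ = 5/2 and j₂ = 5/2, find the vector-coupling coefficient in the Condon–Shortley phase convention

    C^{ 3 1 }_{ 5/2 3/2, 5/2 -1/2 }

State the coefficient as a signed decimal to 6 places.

+0.182574  (= +√(1/30))

j₁+j₂−J=2  J+j₁−j₂=3  J−j₁+j₂=3  j₁+j₂+J+1=9
(j₁±m₁, j₂±m₂, J±M) = (4,1,2,3,4,2)
P² = 96/5
sum k=0..1:
  [0] +1/8 = 1/8
  [1] −1/12 = -1/12
S = 1/24
C² = P²·S² = 1/30 ; C = +0.182574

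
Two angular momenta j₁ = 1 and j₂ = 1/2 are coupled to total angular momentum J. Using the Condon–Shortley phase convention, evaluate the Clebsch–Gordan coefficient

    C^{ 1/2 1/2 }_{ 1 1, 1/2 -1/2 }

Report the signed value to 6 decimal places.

+√(2/3) = +0.816497

√[2·1!1!0!/3! · 2!0!0!1!1!0!] = √(2/3)
  +(−1)^0/∏(0,1,0,0,1,0)! = 1  (running 1)
⟨..|..⟩ = √(2/3)·(1) = +0.816497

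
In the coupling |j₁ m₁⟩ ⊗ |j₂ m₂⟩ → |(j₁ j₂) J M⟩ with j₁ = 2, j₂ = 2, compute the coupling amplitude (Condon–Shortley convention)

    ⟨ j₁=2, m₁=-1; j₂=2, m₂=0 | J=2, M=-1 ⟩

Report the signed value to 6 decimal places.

√[5·2!2!2!/7! · 1!3!2!2!1!3!] = √(8/7)
  +(−1)^1/∏(1,1,2,1,0,1)! = -1/2  (running -1/2)
  +(−1)^2/∏(2,0,1,0,1,2)! = 1/4  (running -1/4)
⟨..|..⟩ = √(8/7)·(-1/4) = -0.267261

−√(1/14) ≈ -0.267261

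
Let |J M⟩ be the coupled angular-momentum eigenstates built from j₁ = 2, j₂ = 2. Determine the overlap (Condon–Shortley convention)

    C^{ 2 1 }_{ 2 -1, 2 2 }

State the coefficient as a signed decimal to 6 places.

+√(3/7) ≈ +0.654654

triangle: 2!×2!×2!/7! = 8/5040
(j±m)!: 1!×3!×4!×0!×3!×1! = 864
prefactor² = (2J+1)×Δ×N² = 48/7
  k=2: +1/(2!×0!×1!×2!×1!×0!) = 1/4
Σ = 1/4  ⇒  CG² = 48/7×1/4² = 3/7
CG = +√(3/7) = +0.654654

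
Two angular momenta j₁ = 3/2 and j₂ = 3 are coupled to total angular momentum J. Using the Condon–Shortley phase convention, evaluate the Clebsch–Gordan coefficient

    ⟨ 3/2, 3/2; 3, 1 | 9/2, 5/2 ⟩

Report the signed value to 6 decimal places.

j₁+j₂−J=0  J+j₁−j₂=3  J−j₁+j₂=6  j₁+j₂+J+1=10
(j₁±m₁, j₂±m₂, J±M) = (3,0,4,2,7,2)
P² = 34560
sum k=0..0:
  [0] +1/288 = 1/288
S = 1/288
C² = P²·S² = 5/12 ; C = +0.645497

+√(5/12) ≈ +0.645497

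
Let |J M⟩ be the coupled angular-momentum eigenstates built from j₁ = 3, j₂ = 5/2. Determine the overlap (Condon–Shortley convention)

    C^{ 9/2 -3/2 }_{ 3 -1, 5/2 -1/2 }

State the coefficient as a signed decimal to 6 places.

triangle: 1!*5!*4!/11! = 2880/39916800
(j±m)!: 2!*4!*2!*3!*3!*6! = 2488320
prefactor² = (2J+1)*Δ*N² = 138240/77
  k=0: +1/(0!*1!*4!*2!*1!*2!) = 1/96
  k=1: −1/(1!*0!*3!*1!*2!*3!) = -1/72
Σ = -1/288  ⇒  CG² = 138240/77*(-1/288)² = 5/231
CG = −√(5/231) = -0.147122

-0.147122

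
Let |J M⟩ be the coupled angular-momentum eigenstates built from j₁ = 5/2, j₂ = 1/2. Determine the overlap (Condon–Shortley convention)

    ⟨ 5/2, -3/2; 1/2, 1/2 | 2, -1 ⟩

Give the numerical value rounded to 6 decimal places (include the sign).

√[5·1!4!0!/6! · 1!4!1!0!1!3!] = √(24)
  +(−1)^1/∏(1,0,3,0,1,0)! = -1/6  (running -1/6)
⟨..|..⟩ = √(24)·(-1/6) = -0.816497

−√(2/3) = -0.816497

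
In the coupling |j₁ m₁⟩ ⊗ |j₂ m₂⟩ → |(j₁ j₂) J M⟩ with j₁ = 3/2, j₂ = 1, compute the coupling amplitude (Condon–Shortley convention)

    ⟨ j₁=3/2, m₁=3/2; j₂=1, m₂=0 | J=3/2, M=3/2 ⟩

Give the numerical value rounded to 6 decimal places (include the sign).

+√(3/5) ≈ +0.774597

j₁+j₂−J=1  J+j₁−j₂=2  J−j₁+j₂=1  j₁+j₂+J+1=5
(j₁±m₁, j₂±m₂, J±M) = (3,0,1,1,3,0)
P² = 12/5
sum k=0..0:
  [0] +1/2 = 1/2
S = 1/2
C² = P²·S² = 3/5 ; C = +0.774597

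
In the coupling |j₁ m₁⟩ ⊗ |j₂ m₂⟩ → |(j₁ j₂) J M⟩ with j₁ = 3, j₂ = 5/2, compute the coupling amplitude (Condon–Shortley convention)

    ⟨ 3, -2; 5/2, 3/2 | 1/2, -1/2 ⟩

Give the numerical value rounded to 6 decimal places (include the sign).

+√(5/21) ≈ +0.487950

j₁+j₂−J=5  J+j₁−j₂=1  J−j₁+j₂=0  j₁+j₂+J+1=7
(j₁±m₁, j₂±m₂, J±M) = (1,5,4,1,0,1)
P² = 960/7
sum k=4..4:
  [4] +1/24 = 1/24
S = 1/24
C² = P²·S² = 5/21 ; C = +0.487950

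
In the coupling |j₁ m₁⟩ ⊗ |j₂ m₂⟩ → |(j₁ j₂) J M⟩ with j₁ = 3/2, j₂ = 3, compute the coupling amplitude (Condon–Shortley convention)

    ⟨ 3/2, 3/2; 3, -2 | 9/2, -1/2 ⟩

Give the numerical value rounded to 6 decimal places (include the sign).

+0.218218

√[10·0!3!6!/10! · 3!0!1!5!4!5!] = √(172800/7)
  +(−1)^0/∏(0,0,0,1,3,5)! = 1/720  (running 1/720)
⟨..|..⟩ = √(172800/7)·(1/720) = +0.218218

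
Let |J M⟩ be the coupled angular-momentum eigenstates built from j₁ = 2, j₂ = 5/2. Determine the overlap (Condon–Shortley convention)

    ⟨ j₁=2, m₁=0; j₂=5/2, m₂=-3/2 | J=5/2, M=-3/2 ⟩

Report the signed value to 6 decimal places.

√[6·2!2!3!/8! · 2!2!1!4!1!4!] = √(288/35)
  +(−1)^0/∏(0,2,2,1,0,2)! = 1/8  (running 1/8)
  +(−1)^1/∏(1,1,1,0,1,3)! = -1/6  (running -1/24)
⟨..|..⟩ = √(288/35)·(-1/24) = -0.119523

-0.119523  (= −√(1/70))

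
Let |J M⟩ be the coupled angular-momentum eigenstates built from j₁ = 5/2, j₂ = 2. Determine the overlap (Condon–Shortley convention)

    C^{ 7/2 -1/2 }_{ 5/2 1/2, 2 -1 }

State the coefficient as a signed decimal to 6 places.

triangle: 1!*4!*3!/9! = 144/362880
(j±m)!: 3!*2!*1!*3!*3!*4! = 10368
prefactor² = (2J+1)*Δ*N² = 1152/35
  k=0: +1/(0!*1!*2!*1!*2!*2!) = 1/8
  k=1: −1/(1!*0!*1!*0!*3!*3!) = -1/36
Σ = 7/72  ⇒  CG² = 1152/35*7/72² = 14/45
CG = +√(14/45) = +0.557773

+√(14/45) ≈ +0.557773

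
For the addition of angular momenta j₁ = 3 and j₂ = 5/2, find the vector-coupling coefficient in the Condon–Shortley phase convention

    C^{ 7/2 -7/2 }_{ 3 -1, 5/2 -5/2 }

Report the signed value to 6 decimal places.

j₁+j₂−J=2  J+j₁−j₂=4  J−j₁+j₂=3  j₁+j₂+J+1=10
(j₁±m₁, j₂±m₂, J±M) = (2,4,0,5,0,7)
P² = 18432
sum k=0..0:
  [0] +1/288 = 1/288
S = 1/288
C² = P²·S² = 2/9 ; C = +0.471405

+√(2/9) = +0.471405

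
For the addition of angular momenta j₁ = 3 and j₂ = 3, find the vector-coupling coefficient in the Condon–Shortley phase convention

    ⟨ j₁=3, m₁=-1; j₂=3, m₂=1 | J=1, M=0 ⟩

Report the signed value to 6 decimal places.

-0.188982  (= −√(1/28))

j₁+j₂−J=5  J+j₁−j₂=1  J−j₁+j₂=1  j₁+j₂+J+1=8
(j₁±m₁, j₂±m₂, J±M) = (2,4,4,2,1,1)
P² = 144/7
sum k=3..4:
  [3] −1/12 = -1/12
  [4] +1/24 = 1/24
S = -1/24
C² = P²·S² = 1/28 ; C = -0.188982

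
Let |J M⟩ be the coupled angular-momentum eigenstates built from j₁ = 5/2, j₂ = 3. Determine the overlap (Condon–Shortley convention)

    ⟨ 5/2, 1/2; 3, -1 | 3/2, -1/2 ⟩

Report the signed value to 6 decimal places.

-0.097590  (= −√(1/105))

j₁+j₂−J=4  J+j₁−j₂=1  J−j₁+j₂=2  j₁+j₂+J+1=8
(j₁±m₁, j₂±m₂, J±M) = (3,2,2,4,1,2)
P² = 192/35
sum k=1..2:
  [1] −1/6 = -1/6
  [2] +1/8 = 1/8
S = -1/24
C² = P²·S² = 1/105 ; C = -0.097590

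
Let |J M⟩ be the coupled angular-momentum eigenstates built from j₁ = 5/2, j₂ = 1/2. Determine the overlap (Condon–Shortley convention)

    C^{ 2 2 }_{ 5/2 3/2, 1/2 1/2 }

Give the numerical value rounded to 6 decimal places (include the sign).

-0.408248  (= −√(1/6))

triangle: 1!×4!×0!/6! = 24/720
(j±m)!: 4!×1!×1!×0!×4!×0! = 576
prefactor² = (2J+1)×Δ×N² = 96
  k=1: −1/(1!×0!×0!×0!×4!×0!) = -1/24
Σ = -1/24  ⇒  CG² = 96×(-1/24)² = 1/6
CG = −√(1/6) = -0.408248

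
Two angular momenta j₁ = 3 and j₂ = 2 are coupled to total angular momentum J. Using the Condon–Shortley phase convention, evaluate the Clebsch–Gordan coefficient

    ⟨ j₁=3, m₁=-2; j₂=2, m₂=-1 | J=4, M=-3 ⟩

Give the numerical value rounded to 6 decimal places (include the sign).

−√(1/20) = -0.223607

triangle: 1!×5!×3!/10! = 720/3628800
(j±m)!: 1!×5!×1!×3!×1!×7! = 3628800
prefactor² = (2J+1)×Δ×N² = 6480
  k=0: +1/(0!×1!×5!×1!×0!×2!) = 1/240
  k=1: −1/(1!×0!×4!×0!×1!×3!) = -1/144
Σ = -1/360  ⇒  CG² = 6480×(-1/360)² = 1/20
CG = −√(1/20) = -0.223607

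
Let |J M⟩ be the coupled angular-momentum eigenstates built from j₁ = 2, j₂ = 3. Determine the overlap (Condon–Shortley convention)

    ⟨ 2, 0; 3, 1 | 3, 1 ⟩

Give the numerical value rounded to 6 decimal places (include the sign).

-0.387298  (= −√(3/20))

j₁+j₂−J=2  J+j₁−j₂=2  J−j₁+j₂=4  j₁+j₂+J+1=9
(j₁±m₁, j₂±m₂, J±M) = (2,2,4,2,4,2)
P² = 256/15
sum k=0..2:
  [0] +1/96 = 1/96
  [1] −1/6 = -1/6
  [2] +1/16 = 1/16
S = -3/32
C² = P²·S² = 3/20 ; C = -0.387298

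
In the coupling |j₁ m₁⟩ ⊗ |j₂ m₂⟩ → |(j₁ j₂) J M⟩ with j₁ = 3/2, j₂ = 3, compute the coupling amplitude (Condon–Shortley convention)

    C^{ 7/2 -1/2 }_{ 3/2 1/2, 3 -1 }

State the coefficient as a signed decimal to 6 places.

+√(2/7) = +0.534522

j₁+j₂−J=1  J+j₁−j₂=2  J−j₁+j₂=5  j₁+j₂+J+1=9
(j₁±m₁, j₂±m₂, J±M) = (2,1,2,4,3,4)
P² = 512/7
sum k=0..1:
  [0] +1/12 = 1/12
  [1] −1/48 = -1/48
S = 1/16
C² = P²·S² = 2/7 ; C = +0.534522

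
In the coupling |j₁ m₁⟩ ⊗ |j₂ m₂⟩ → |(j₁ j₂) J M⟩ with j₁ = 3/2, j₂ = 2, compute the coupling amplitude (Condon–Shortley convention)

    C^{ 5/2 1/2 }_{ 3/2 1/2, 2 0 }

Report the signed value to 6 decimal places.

j₁+j₂−J=1  J+j₁−j₂=2  J−j₁+j₂=3  j₁+j₂+J+1=7
(j₁±m₁, j₂±m₂, J±M) = (2,1,2,2,3,2)
P² = 48/35
sum k=0..1:
  [0] +1/2 = 1/2
  [1] −1/4 = -1/4
S = 1/4
C² = P²·S² = 3/35 ; C = +0.292770

+0.292770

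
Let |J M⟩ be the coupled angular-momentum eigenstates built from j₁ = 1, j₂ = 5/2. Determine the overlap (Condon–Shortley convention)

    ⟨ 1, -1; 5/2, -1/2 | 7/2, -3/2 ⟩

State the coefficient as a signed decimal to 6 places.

+√(10/21) ≈ +0.690066

√[8·0!2!5!/8! · 0!2!2!3!2!5!] = √(1920/7)
  +(−1)^0/∏(0,0,2,2,0,3)! = 1/24  (running 1/24)
⟨..|..⟩ = √(1920/7)·(1/24) = +0.690066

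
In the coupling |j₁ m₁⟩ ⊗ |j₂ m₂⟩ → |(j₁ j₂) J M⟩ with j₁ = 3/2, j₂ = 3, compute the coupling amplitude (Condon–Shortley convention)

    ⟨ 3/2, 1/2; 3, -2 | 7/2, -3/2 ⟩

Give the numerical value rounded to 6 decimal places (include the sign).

+√(3/7) ≈ +0.654654

j₁+j₂−J=1  J+j₁−j₂=2  J−j₁+j₂=5  j₁+j₂+J+1=9
(j₁±m₁, j₂±m₂, J±M) = (2,1,1,5,2,5)
P² = 6400/21
sum k=0..1:
  [0] +1/24 = 1/24
  [1] −1/240 = -1/240
S = 3/80
C² = P²·S² = 3/7 ; C = +0.654654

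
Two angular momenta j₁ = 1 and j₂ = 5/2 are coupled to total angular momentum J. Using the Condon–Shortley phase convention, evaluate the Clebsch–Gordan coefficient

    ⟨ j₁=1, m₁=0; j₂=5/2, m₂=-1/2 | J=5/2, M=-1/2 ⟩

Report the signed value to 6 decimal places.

+√(1/35) = +0.169031

j₁+j₂−J=1  J+j₁−j₂=1  J−j₁+j₂=4  j₁+j₂+J+1=7
(j₁±m₁, j₂±m₂, J±M) = (1,1,2,3,2,3)
P² = 144/35
sum k=0..1:
  [0] +1/4 = 1/4
  [1] −1/6 = -1/6
S = 1/12
C² = P²·S² = 1/35 ; C = +0.169031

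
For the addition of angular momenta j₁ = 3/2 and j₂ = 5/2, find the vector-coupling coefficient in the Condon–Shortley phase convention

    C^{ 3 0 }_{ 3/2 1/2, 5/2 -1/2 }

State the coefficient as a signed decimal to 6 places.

triangle: 1!×2!×4!/8! = 48/40320
(j±m)!: 2!×1!×2!×3!×3!×3! = 864
prefactor² = (2J+1)×Δ×N² = 36/5
  k=0: +1/(0!×1!×1!×2!×1!×2!) = 1/4
  k=1: −1/(1!×0!×0!×1!×2!×3!) = -1/12
Σ = 1/6  ⇒  CG² = 36/5×1/6² = 1/5
CG = +√(1/5) = +0.447214

+√(1/5) ≈ +0.447214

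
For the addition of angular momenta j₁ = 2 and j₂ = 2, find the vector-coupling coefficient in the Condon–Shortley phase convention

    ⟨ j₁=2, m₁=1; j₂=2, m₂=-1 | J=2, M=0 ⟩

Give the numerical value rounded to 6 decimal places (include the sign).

√[5·2!2!2!/7! · 3!1!1!3!2!2!] = √(8/7)
  +(−1)^0/∏(0,2,1,1,1,1)! = 1/2  (running 1/2)
  +(−1)^1/∏(1,1,0,0,2,2)! = -1/4  (running 1/4)
⟨..|..⟩ = √(8/7)·(1/4) = +0.267261

+√(1/14) = +0.267261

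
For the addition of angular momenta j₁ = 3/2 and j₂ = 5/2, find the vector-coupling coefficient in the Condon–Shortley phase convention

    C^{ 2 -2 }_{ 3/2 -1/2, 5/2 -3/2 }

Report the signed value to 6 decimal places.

-0.617213

triangle: 2!×1!×3!/7! = 12/5040
(j±m)!: 1!×2!×1!×4!×0!×4! = 1152
prefactor² = (2J+1)×Δ×N² = 96/7
  k=1: −1/(1!×1!×1!×0!×0!×3!) = -1/6
Σ = -1/6  ⇒  CG² = 96/7×(-1/6)² = 8/21
CG = −√(8/21) = -0.617213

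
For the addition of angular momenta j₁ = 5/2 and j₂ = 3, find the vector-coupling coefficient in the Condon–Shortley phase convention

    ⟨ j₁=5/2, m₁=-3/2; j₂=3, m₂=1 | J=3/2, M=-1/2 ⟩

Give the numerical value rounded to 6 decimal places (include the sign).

j₁+j₂−J=4  J+j₁−j₂=1  J−j₁+j₂=2  j₁+j₂+J+1=8
(j₁±m₁, j₂±m₂, J±M) = (1,4,4,2,1,2)
P² = 384/35
sum k=3..4:
  [3] −1/6 = -1/6
  [4] +1/48 = 1/48
S = -7/48
C² = P²·S² = 7/30 ; C = -0.483046

−√(7/30) = -0.483046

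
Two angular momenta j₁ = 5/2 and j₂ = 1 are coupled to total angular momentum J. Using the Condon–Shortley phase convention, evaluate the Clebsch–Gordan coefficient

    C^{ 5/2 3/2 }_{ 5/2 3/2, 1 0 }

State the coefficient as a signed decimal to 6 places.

√[6·1!4!1!/7! · 4!1!1!1!4!1!] = √(576/35)
  +(−1)^0/∏(0,1,1,1,3,0)! = 1/6  (running 1/6)
  +(−1)^1/∏(1,0,0,0,4,1)! = -1/24  (running 1/8)
⟨..|..⟩ = √(576/35)·(1/8) = +0.507093

+0.507093  (= +√(9/35))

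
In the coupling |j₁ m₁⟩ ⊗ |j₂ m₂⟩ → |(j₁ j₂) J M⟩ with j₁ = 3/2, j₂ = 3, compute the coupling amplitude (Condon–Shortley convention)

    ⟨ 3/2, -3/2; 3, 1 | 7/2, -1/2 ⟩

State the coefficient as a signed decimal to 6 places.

-0.617213

j₁+j₂−J=1  J+j₁−j₂=2  J−j₁+j₂=5  j₁+j₂+J+1=9
(j₁±m₁, j₂±m₂, J±M) = (0,3,4,2,3,4)
P² = 1536/7
sum k=1..1:
  [1] −1/24 = -1/24
S = -1/24
C² = P²·S² = 8/21 ; C = -0.617213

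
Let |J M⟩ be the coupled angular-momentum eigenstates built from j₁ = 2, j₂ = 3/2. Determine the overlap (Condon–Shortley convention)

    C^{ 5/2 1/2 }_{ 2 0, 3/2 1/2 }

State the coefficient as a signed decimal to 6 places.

−√(3/35) = -0.292770

j₁+j₂−J=1  J+j₁−j₂=3  J−j₁+j₂=2  j₁+j₂+J+1=7
(j₁±m₁, j₂±m₂, J±M) = (2,2,2,1,3,2)
P² = 48/35
sum k=0..1:
  [0] +1/4 = 1/4
  [1] −1/2 = -1/2
S = -1/4
C² = P²·S² = 3/35 ; C = -0.292770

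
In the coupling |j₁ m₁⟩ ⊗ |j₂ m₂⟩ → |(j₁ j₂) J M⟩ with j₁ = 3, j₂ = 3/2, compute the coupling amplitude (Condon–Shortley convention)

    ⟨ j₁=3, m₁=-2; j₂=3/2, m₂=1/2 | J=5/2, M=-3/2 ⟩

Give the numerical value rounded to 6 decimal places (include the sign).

triangle: 2!·4!·1!/8! = 48/40320
(j±m)!: 1!·5!·2!·1!·1!·4! = 5760
prefactor² = (2J+1)·Δ·N² = 288/7
  k=1: −1/(1!·1!·4!·1!·0!·0!) = -1/24
  k=2: +1/(2!·0!·3!·0!·1!·1!) = 1/12
Σ = 1/24  ⇒  CG² = 288/7·1/24² = 1/14
CG = +√(1/14) = +0.267261

+0.267261  (= +√(1/14))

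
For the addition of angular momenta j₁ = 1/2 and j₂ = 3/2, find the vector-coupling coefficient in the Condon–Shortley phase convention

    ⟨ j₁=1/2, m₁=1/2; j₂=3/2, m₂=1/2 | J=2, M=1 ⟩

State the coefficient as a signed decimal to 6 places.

triangle: 0!×1!×3!/5! = 6/120
(j±m)!: 1!×0!×2!×1!×3!×1! = 12
prefactor² = (2J+1)×Δ×N² = 3
  k=0: +1/(0!×0!×0!×2!×1!×1!) = 1/2
Σ = 1/2  ⇒  CG² = 3×1/2² = 3/4
CG = +√(3/4) = +0.866025

+√(3/4) ≈ +0.866025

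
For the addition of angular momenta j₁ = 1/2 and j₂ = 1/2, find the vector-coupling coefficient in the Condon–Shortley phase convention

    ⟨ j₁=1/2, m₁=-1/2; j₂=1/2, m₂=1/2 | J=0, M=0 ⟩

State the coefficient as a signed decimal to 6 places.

-0.707107  (= −√(1/2))

√[1·1!0!0!/2! · 0!1!1!0!0!0!] = √(1/2)
  +(−1)^1/∏(1,0,0,0,0,0)! = -1  (running -1)
⟨..|..⟩ = √(1/2)·(-1) = -0.707107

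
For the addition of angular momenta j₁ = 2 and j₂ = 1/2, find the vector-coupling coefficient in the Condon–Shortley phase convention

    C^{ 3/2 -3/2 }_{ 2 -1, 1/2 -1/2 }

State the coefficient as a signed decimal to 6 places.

√[4·1!3!0!/5! · 1!3!0!1!0!3!] = √(36/5)
  +(−1)^0/∏(0,1,3,0,0,0)! = 1/6  (running 1/6)
⟨..|..⟩ = √(36/5)·(1/6) = +0.447214

+0.447214  (= +√(1/5))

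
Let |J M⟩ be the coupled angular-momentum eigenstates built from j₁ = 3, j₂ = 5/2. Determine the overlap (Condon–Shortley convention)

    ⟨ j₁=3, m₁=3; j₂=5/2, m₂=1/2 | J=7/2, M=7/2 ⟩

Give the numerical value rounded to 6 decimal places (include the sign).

+√(1/3) = +0.577350

√[8·2!4!3!/10! · 6!0!3!2!7!0!] = √(27648)
  +(−1)^0/∏(0,2,0,3,4,0)! = 1/288  (running 1/288)
⟨..|..⟩ = √(27648)·(1/288) = +0.577350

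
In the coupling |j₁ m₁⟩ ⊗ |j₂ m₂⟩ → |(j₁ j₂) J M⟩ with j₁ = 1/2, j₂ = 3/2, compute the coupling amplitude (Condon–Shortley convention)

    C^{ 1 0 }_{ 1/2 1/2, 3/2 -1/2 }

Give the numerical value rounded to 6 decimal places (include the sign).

triangle: 1!×0!×2!/4! = 2/24
(j±m)!: 1!×0!×1!×2!×1!×1! = 2
prefactor² = (2J+1)×Δ×N² = 1/2
  k=0: +1/(0!×1!×0!×1!×0!×1!) = 1
Σ = 1  ⇒  CG² = 1/2×1² = 1/2
CG = +√(1/2) = +0.707107

+0.707107  (= +√(1/2))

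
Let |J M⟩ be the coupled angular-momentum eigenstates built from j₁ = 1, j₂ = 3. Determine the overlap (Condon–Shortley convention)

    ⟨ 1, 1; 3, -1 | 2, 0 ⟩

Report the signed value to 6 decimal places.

√[5·2!0!4!/7! · 2!0!2!4!2!2!] = √(128/7)
  +(−1)^0/∏(0,2,0,2,0,2)! = 1/8  (running 1/8)
⟨..|..⟩ = √(128/7)·(1/8) = +0.534522

+0.534522  (= +√(2/7))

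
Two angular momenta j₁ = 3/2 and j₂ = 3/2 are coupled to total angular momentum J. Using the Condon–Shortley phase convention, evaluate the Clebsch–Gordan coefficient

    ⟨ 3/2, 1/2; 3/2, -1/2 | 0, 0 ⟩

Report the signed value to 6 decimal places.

triangle: 3!×0!×0!/4! = 6/24
(j±m)!: 2!×1!×1!×2!×0!×0! = 4
prefactor² = (2J+1)×Δ×N² = 1
  k=1: −1/(1!×2!×0!×0!×0!×0!) = -1/2
Σ = -1/2  ⇒  CG² = 1×(-1/2)² = 1/4
CG = −√(1/4) = -0.500000

-0.500000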